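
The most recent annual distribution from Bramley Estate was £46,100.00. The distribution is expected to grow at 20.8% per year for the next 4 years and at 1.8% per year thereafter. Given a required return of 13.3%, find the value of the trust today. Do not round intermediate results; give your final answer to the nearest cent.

D_1 = 55688.80000
D_2 = 67272.07040
D_3 = 81264.66104
D_4 = 98167.71054
Terminal value at year 4: TV = D_4×(1+g_2)/(r−g_2) = 99934.72933/0.115 = 868997.64635
P_0 = D_1/(1+r)^1 + D_2/(1+r)^2 + D_3/(1+r)^3 + D_4/(1+r)^4 + TV/(1+r)^4
    = 49151.63283 + 52405.27137 + 55874.28757 + 59572.93856 + 527350.01260 = 744354.14293

£744354.14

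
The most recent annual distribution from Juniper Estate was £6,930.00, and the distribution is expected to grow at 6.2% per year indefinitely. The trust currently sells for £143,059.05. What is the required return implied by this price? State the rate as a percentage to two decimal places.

11.34%

D₁ = £6,930.00 × 1.062 = £7,359.6600
P = D₁/(r − g) ⇒ r = D₁/P + g = £7,359.6600/£143,059.05 + 0.062 = 0.051445 + 0.062 = 0.113445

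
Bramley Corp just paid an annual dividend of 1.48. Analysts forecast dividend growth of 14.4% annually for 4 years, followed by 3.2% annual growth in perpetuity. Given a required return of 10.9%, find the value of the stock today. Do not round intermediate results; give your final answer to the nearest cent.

28.86

D_1 = 1.69312
D_2 = 1.93693
D_3 = 2.21585
D_4 = 2.53493
Terminal value at year 4: TV = D_4×(1+g_2)/(r−g_2) = 2.61605/0.077 = 33.97463
P_0 = D_1/(1+r)^1 + D_2/(1+r)^2 + D_3/(1+r)^3 + D_4/(1+r)^4 + TV/(1+r)^4
    = 1.52671 + 1.57489 + 1.62460 + 1.67587 + 22.46097 = 28.86304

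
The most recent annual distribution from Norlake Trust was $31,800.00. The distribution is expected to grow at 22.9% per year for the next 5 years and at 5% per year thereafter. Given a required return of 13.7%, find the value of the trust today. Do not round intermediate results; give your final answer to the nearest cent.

D_1 = 39082.20000
D_2 = 48032.02380
D_3 = 59031.35725
D_4 = 72549.53806
D_5 = 89163.38228
Terminal value at year 5: TV = D_5×(1+g_2)/(r−g_2) = 93621.55139/0.087 = 1076109.78609
P_0 = D_1/(1+r)^1 + D_2/(1+r)^2 + D_3/(1+r)^3 + D_4/(1+r)^4 + D_5/(1+r)^5 + TV/(1+r)^5
    = 34373.08707 + 37154.37468 + 40160.70931 + 43410.30056 + 46922.83148 + 566310.03506 = 768331.33816

$768331.34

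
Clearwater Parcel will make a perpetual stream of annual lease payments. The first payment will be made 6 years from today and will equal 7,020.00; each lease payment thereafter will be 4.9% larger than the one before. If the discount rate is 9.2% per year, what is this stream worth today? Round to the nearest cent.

Value at end of year 5: C₁ / (r − g) = 7,020.00 / (0.092 − 0.049) = 163,255.8140
Discount to today: PV = 163,255.8140 / (1 + 0.092)^5 = 163,255.8140 / 1.552792 = 105,136.97

105136.97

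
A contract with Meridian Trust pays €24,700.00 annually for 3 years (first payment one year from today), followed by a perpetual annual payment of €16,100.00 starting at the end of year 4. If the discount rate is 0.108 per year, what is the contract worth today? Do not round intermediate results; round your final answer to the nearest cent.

€170163.34

PV of 3-year annuity: €24,700.00 × [1 − (1+0.108)^−3] / 0.108 = 60570.33421
Perpetuity value at year 3: €16,100.00 / 0.108 = 149074.07407
PV of perpetuity: 149074.07407 / (1+0.108)^3 = 109593.00603
Total PV = 60570.33421 + 109593.00603 = 170163.34023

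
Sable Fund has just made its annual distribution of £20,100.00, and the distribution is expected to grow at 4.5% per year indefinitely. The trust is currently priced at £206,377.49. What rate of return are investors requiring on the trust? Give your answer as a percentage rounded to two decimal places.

14.68%

D₁ = £20,100.00 × 1.045 = £21,004.5000
P = D₁/(r − g) ⇒ r = D₁/P + g = £21,004.5000/£206,377.49 + 0.045 = 0.101777 + 0.045 = 0.146777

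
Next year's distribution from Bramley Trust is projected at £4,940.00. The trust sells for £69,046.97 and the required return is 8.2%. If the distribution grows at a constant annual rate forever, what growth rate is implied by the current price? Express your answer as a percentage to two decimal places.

1.05%

P = D₁/(r−g) ⇒ g = r − D₁/P = 0.082 − £4,940.00/£69,046.97 = 0.010454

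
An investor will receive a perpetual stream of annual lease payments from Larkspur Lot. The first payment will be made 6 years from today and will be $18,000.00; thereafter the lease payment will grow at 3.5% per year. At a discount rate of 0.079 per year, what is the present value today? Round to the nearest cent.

$279712.97

Value at end of year 5: C₁ / (r − g) = $18,000.00 / (0.079 − 0.035) = $409,090.9091
Discount to today: PV = $409,090.9091 / (1 + 0.079)^5 = $409,090.9091 / 1.462538 = $279,712.97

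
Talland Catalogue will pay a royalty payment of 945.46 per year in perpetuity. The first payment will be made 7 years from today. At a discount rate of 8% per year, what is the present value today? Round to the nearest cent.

7447.50

Value at end of year 6: C / r = 945.46 / 0.08 = 11,818.2500
Discount to today: PV = 11,818.2500 / (1 + 0.08)^6 = 11,818.2500 / 1.586874 = 7,447.50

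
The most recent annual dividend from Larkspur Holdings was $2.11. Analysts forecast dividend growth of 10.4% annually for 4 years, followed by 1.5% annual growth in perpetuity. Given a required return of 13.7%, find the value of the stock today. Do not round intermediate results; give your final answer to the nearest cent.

$23.45

D_1 = 2.32944
D_2 = 2.57170
D_3 = 2.83916
D_4 = 3.13443
Terminal value at year 4: TV = D_4×(1+g_2)/(r−g_2) = 3.18145/0.122 = 26.07744
P_0 = D_1/(1+r)^1 + D_2/(1+r)^2 + D_3/(1+r)^3 + D_4/(1+r)^4 + TV/(1+r)^4
    = 2.04876 + 1.98930 + 1.93156 + 1.87550 + 15.60354 = 23.44866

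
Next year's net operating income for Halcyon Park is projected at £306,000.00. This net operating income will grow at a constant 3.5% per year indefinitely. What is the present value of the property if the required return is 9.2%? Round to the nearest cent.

Growing perpetuity: P = D₁ / (r − g) = £306,000.0000 / (0.092 − 0.035) = £5,368,421.05

£5368421.05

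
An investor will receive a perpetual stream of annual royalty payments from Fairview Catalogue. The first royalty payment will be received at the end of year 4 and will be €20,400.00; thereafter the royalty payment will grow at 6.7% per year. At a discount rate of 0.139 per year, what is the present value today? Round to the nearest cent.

Value at end of year 3: C₁ / (r − g) = €20,400.00 / (0.139 − 0.067) = €283,333.3333
Discount to today: PV = €283,333.3333 / (1 + 0.139)^3 = €283,333.3333 / 1.477649 = €191,746.08

€191746.08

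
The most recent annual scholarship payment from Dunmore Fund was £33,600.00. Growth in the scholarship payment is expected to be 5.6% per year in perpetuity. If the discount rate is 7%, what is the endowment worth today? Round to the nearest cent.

£2534400.00

D₁ = D₀ × (1 + g) = £33,600.00 × 1.056 = £35,481.6000
Growing perpetuity: P = D₁ / (r − g) = £35,481.6000 / (0.07 − 0.056) = £2,534,400.00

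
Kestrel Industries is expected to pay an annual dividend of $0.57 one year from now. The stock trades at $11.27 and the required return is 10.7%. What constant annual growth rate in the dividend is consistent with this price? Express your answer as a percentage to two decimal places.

5.64%

P = D₁/(r−g) ⇒ g = r − D₁/P = 0.107 − $0.57/$11.27 = 0.056423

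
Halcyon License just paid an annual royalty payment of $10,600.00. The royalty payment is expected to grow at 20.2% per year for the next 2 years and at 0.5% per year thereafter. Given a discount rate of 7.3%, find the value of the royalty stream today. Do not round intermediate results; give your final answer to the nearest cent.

$221771.34

D_1 = 12741.20000
D_2 = 15314.92240
Terminal value at year 2: TV = D_2×(1+g_2)/(r−g_2) = 15391.49701/0.068 = 226345.54429
P_0 = D_1/(1+r)^1 + D_2/(1+r)^2 + TV/(1+r)^2
    = 11874.37092 + 13301.95140 + 196595.01697 = 221771.33929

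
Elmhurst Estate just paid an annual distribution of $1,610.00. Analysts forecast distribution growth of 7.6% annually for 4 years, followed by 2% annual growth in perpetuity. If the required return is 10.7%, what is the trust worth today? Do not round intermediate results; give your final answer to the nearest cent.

D_1 = 1732.36000
D_2 = 1864.01936
D_3 = 2005.68483
D_4 = 2158.11688
Terminal value at year 4: TV = D_4×(1+g_2)/(r−g_2) = 2201.27922/0.087 = 25302.05996
P_0 = D_1/(1+r)^1 + D_2/(1+r)^2 + D_3/(1+r)^3 + D_4/(1+r)^4 + TV/(1+r)^4
    = 1564.91418 + 1521.09093 + 1478.49489 + 1437.09169 + 16848.66118 = 22850.25287

$22850.25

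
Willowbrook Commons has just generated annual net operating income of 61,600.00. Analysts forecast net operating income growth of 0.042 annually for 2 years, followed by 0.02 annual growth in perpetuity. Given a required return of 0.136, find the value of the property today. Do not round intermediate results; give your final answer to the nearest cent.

564053.98

D_1 = 64187.20000
D_2 = 66883.06240
Terminal value at year 2: TV = D_2×(1+g_2)/(r−g_2) = 68220.72365/0.116 = 588109.68662
P_0 = D_1/(1+r)^1 + D_2/(1+r)^2 + TV/(1+r)^2
    = 56502.81690 + 51827.40776 + 455723.75786 = 564053.98252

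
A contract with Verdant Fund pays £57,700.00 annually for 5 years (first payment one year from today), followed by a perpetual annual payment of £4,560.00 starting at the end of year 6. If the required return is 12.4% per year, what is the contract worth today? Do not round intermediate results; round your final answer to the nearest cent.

£226448.90

PV of 5-year annuity: £57,700.00 × [1 − (1+0.124)^−5] / 0.124 = 205950.89063
Perpetuity value at year 5: £4,560.00 / 0.124 = 36774.19355
PV of perpetuity: 36774.19355 / (1+0.124)^5 = 20498.00531
Total PV = 205950.89063 + 20498.00531 = 226448.89594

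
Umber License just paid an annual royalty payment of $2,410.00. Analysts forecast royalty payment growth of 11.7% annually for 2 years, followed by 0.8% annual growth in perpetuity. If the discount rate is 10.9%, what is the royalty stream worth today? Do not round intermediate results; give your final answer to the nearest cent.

$29272.82

D_1 = 2691.97000
D_2 = 3006.93049
Terminal value at year 2: TV = D_2×(1+g_2)/(r−g_2) = 3030.98593/0.101 = 30009.76172
P_0 = D_1/(1+r)^1 + D_2/(1+r)^2 + TV/(1+r)^2
    = 2427.38503 + 2444.89547 + 24400.54096 = 29272.82147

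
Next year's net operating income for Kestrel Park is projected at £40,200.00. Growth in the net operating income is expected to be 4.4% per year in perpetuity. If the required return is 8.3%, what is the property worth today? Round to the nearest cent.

Growing perpetuity: P = D₁ / (r − g) = £40,200.0000 / (0.083 − 0.044) = £1,030,769.23

£1030769.23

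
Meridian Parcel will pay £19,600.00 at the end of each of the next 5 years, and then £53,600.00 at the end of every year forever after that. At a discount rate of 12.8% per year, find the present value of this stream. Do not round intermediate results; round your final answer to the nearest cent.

PV of 5-year annuity: £19,600.00 × [1 − (1+0.128)^−5] / 0.128 = 69275.47563
Perpetuity value at year 5: £53,600.00 / 0.128 = 418750.00000
PV of perpetuity: 418750.00000 / (1+0.128)^5 = 229302.78094
Total PV = 69275.47563 + 229302.78094 = 298578.25657

£298578.26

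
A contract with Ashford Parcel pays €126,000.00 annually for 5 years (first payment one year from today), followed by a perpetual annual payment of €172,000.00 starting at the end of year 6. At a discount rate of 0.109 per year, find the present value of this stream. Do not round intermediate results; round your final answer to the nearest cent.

€1407541.85

PV of 5-year annuity: €126,000.00 × [1 − (1+0.109)^−5] / 0.109 = 466856.85033
Perpetuity value at year 5: €172,000.00 / 0.109 = 1577981.65138
PV of perpetuity: 1577981.65138 / (1+0.109)^5 = 940684.99854
Total PV = 466856.85033 + 940684.99854 = 1407541.84887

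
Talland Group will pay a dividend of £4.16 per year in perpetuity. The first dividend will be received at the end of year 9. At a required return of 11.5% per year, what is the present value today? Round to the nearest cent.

Value at end of year 8: C / r = £4.16 / 0.115 = £36.1739
Discount to today: PV = £36.1739 / (1 + 0.115)^8 = £36.1739 / 2.388905 = £15.14

£15.14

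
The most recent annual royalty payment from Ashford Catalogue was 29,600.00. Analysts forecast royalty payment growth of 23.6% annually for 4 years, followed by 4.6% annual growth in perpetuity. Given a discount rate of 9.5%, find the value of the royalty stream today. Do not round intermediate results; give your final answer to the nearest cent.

1187504.72

D_1 = 36585.60000
D_2 = 45219.80160
D_3 = 55891.67478
D_4 = 69082.11003
Terminal value at year 4: TV = D_4×(1+g_2)/(r−g_2) = 72259.88709/0.049 = 1474691.57319
P_0 = D_1/(1+r)^1 + D_2/(1+r)^2 + D_3/(1+r)^3 + D_4/(1+r)^4 + TV/(1+r)^4
    = 33411.50685 + 37713.81047 + 42570.10935 + 48051.73987 + 1025757.54913 = 1187504.71567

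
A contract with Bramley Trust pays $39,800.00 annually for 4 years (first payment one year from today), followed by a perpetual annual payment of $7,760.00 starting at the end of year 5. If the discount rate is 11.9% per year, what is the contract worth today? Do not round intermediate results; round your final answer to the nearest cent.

PV of 4-year annuity: $39,800.00 × [1 − (1+0.119)^−4] / 0.119 = 121141.54726
Perpetuity value at year 4: $7,760.00 / 0.119 = 65210.08403
PV of perpetuity: 65210.08403 / (1+0.119)^4 = 41590.52607
Total PV = 121141.54726 + 41590.52607 = 162732.07334

$162732.07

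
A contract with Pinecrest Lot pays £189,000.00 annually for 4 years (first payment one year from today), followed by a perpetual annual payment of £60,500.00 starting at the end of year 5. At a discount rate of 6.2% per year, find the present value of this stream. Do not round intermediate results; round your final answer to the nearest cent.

£1419040.90

PV of 4-year annuity: £189,000.00 × [1 − (1+0.062)^−4] / 0.062 = 651916.81530
Perpetuity value at year 4: £60,500.00 / 0.062 = 975806.45161
PV of perpetuity: 975806.45161 / (1+0.062)^4 = 767124.08481
Total PV = 651916.81530 + 767124.08481 = 1419040.90011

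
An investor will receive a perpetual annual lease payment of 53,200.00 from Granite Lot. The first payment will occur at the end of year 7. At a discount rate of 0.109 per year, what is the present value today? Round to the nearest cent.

262358.93

Value at end of year 6: C / r = 53,200.00 / 0.109 = 488,073.3945
Discount to today: PV = 488,073.3945 / (1 + 0.109)^6 = 488,073.3945 / 1.860327 = 262,358.93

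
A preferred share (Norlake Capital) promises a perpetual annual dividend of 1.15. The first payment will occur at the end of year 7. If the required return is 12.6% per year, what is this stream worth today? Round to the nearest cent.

4.48

Value at end of year 6: C / r = 1.15 / 0.126 = 9.1270
Discount to today: PV = 9.1270 / (1 + 0.126)^6 = 9.1270 / 2.038123 = 4.48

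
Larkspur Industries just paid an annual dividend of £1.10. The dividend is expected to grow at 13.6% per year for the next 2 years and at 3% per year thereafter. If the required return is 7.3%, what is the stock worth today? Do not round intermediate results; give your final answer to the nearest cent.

£31.93

D_1 = 1.24960
D_2 = 1.41955
Terminal value at year 2: TV = D_2×(1+g_2)/(r−g_2) = 1.46213/0.043 = 34.00307
P_0 = D_1/(1+r)^1 + D_2/(1+r)^2 + TV/(1+r)^2
    = 1.16459 + 1.23296 + 29.53376 = 31.93130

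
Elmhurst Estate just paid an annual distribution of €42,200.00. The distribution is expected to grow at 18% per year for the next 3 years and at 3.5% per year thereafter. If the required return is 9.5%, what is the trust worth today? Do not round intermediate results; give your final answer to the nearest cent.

D_1 = 49796.00000
D_2 = 58759.28000
D_3 = 69335.95040
Terminal value at year 3: TV = D_3×(1+g_2)/(r−g_2) = 71762.70866/0.06 = 1196045.14440
P_0 = D_1/(1+r)^1 + D_2/(1+r)^2 + D_3/(1+r)^3 + TV/(1+r)^3
    = 45475.79909 + 49005.88395 + 52809.99366 + 910972.39064 = 1058264.06733

€1058264.07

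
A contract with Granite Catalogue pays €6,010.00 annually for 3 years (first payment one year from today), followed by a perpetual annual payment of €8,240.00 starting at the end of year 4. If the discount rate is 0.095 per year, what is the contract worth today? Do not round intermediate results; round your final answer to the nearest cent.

PV of 3-year annuity: €6,010.00 × [1 − (1+0.095)^−3] / 0.095 = 15078.53003
Perpetuity value at year 3: €8,240.00 / 0.095 = 86736.84211
PV of perpetuity: 86736.84211 / (1+0.095)^3 = 66063.44984
Total PV = 15078.53003 + 66063.44984 = 81141.97988

€81141.98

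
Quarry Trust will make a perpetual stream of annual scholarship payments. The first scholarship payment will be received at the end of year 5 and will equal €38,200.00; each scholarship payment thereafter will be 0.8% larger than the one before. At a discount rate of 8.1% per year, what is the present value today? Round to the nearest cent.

€383210.79

Value at end of year 4: C₁ / (r − g) = €38,200.00 / (0.081 − 0.008) = €523,287.6712
Discount to today: PV = €523,287.6712 / (1 + 0.081)^4 = €523,287.6712 / 1.365535 = €383,210.79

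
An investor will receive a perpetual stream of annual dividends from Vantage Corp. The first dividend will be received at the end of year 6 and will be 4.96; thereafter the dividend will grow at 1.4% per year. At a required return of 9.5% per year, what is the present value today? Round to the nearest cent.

Value at end of year 5: C₁ / (r − g) = 4.96 / (0.095 − 0.014) = 61.2346
Discount to today: PV = 61.2346 / (1 + 0.095)^5 = 61.2346 / 1.574239 = 38.90

38.90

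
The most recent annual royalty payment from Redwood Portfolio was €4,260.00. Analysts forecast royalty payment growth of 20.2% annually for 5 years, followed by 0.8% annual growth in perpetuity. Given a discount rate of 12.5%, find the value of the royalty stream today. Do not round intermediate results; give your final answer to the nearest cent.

D_1 = 5120.52000
D_2 = 6154.86504
D_3 = 7398.14778
D_4 = 8892.57363
D_5 = 10688.87350
Terminal value at year 5: TV = D_5×(1+g_2)/(r−g_2) = 10774.38449/0.117 = 92088.75633
P_0 = D_1/(1+r)^1 + D_2/(1+r)^2 + D_3/(1+r)^3 + D_4/(1+r)^4 + D_5/(1+r)^5 + TV/(1+r)^5
    = 4551.57333 + 4863.10324 + 5195.95564 + 5551.58994 + 5931.56543 + 51102.71753 = 77196.50511

€77196.51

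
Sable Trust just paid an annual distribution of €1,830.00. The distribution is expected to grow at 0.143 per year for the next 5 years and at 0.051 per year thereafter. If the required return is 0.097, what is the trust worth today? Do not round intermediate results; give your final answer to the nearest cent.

€61711.97

D_1 = 2091.69000
D_2 = 2390.80167
D_3 = 2732.68631
D_4 = 3123.46045
D_5 = 3570.11530
Terminal value at year 5: TV = D_5×(1+g_2)/(r−g_2) = 3752.19118/0.046 = 81569.37338
P_0 = D_1/(1+r)^1 + D_2/(1+r)^2 + D_3/(1+r)^3 + D_4/(1+r)^4 + D_5/(1+r)^5 + TV/(1+r)^5
    = 1906.73655 + 1986.69087 + 2069.99787 + 2156.79814 + 2247.23817 + 51344.50700 = 61711.96861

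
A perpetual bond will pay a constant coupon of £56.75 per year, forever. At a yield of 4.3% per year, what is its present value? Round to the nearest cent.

£1319.77

Level perpetuity: PV = C / r = £56.75 / 0.043 = £1,319.77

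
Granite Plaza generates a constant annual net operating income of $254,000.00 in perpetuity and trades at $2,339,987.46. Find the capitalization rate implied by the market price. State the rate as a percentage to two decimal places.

P = C/r ⇒ r = C/P = $254,000.00/$2,339,987.46 = 0.108548

10.85%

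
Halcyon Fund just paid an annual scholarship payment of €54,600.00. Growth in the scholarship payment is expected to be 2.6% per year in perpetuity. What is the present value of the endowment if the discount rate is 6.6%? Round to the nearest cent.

€1400490.00

D₁ = D₀ × (1 + g) = €54,600.00 × 1.026 = €56,019.6000
Growing perpetuity: P = D₁ / (r − g) = €56,019.6000 / (0.066 − 0.026) = €1,400,490.00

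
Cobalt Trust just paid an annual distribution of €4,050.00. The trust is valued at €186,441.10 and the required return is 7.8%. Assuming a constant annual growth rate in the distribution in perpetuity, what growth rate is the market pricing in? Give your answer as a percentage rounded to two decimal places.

P = D₀(1+g)/(r−g) ⇒ P(r−g) = D₀(1+g) ⇒ g(P+D₀) = P·r − D₀
g = (P·r − D₀)/(P + D₀) = (€186,441.10×0.078 − €4,050.00) / (€186,441.10 + €4,050.00) = 0.055081

5.51%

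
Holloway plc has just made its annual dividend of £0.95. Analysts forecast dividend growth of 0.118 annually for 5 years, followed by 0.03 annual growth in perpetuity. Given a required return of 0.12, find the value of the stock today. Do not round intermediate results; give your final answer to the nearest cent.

D_1 = 1.06210
D_2 = 1.18743
D_3 = 1.32754
D_4 = 1.48419
D_5 = 1.65933
Terminal value at year 5: TV = D_5×(1+g_2)/(r−g_2) = 1.70911/0.09 = 18.99010
P_0 = D_1/(1+r)^1 + D_2/(1+r)^2 + D_3/(1+r)^3 + D_4/(1+r)^4 + D_5/(1+r)^5 + TV/(1+r)^5
    = 0.94830 + 0.94661 + 0.94492 + 0.94323 + 0.94155 + 10.77549 = 15.50011

£15.50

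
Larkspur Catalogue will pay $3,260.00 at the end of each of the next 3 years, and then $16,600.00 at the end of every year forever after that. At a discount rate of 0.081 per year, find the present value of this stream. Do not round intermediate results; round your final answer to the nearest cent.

$170621.74

PV of 3-year annuity: $3,260.00 × [1 − (1+0.081)^−3] / 0.081 = 8386.19993
Perpetuity value at year 3: $16,600.00 / 0.081 = 204938.27160
PV of perpetuity: 204938.27160 / (1+0.081)^3 = 162235.53575
Total PV = 8386.19993 + 162235.53575 = 170621.73568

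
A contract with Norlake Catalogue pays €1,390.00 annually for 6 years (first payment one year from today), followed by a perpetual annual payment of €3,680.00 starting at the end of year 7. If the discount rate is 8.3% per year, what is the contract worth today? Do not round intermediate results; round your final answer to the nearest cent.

PV of 6-year annuity: €1,390.00 × [1 − (1+0.083)^−6] / 0.083 = 6367.73806
Perpetuity value at year 6: €3,680.00 / 0.083 = 44337.34940
PV of perpetuity: 44337.34940 / (1+0.083)^6 = 27478.87741
Total PV = 6367.73806 + 27478.87741 = 33846.61547

€33846.62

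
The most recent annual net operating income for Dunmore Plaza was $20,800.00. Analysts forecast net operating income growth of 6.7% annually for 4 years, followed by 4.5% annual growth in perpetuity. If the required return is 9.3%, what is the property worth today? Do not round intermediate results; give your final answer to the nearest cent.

$489627.46

D_1 = 22193.60000
D_2 = 23680.57120
D_3 = 25267.16947
D_4 = 26960.06982
Terminal value at year 4: TV = D_4×(1+g_2)/(r−g_2) = 28173.27297/0.048 = 586943.18681
P_0 = D_1/(1+r)^1 + D_2/(1+r)^2 + D_3/(1+r)^3 + D_4/(1+r)^4 + TV/(1+r)^4
    = 20305.21500 + 19822.19983 + 19350.67449 + 18890.36567 + 411259.00262 = 489627.45760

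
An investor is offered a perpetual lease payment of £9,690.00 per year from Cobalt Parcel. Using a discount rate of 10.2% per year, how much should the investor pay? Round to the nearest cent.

Level perpetuity: PV = C / r = £9,690.00 / 0.102 = £95,000.00

£95000.00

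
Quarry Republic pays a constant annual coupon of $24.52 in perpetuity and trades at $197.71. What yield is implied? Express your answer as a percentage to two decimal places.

12.40%

P = C/r ⇒ r = C/P = $24.52/$197.71 = 0.124020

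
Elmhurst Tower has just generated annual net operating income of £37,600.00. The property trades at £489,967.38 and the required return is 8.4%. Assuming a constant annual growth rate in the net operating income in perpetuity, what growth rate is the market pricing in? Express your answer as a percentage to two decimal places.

0.67%

P = D₀(1+g)/(r−g) ⇒ P(r−g) = D₀(1+g) ⇒ g(P+D₀) = P·r − D₀
g = (P·r − D₀)/(P + D₀) = (£489,967.38×0.084 − £37,600.00) / (£489,967.38 + £37,600.00) = 0.006743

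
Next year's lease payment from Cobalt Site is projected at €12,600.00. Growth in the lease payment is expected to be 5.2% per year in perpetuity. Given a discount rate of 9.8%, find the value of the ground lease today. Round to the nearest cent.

€273913.04

Growing perpetuity: P = D₁ / (r − g) = €12,600.0000 / (0.098 − 0.052) = €273,913.04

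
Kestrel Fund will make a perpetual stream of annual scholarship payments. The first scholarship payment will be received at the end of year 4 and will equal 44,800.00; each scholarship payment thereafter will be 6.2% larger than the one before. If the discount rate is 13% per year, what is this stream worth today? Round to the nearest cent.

Value at end of year 3: C₁ / (r − g) = 44,800.00 / (0.13 − 0.062) = 658,823.5294
Discount to today: PV = 658,823.5294 / (1 + 0.13)^3 = 658,823.5294 / 1.442897 = 456,597.75

456597.75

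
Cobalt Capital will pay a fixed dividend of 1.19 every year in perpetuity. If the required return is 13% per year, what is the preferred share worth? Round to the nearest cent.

Level perpetuity: PV = C / r = 1.19 / 0.13 = 9.15

9.15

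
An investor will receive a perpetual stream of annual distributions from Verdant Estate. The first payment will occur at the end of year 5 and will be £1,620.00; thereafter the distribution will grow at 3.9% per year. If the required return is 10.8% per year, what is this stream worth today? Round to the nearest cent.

£15577.83

Value at end of year 4: C₁ / (r − g) = £1,620.00 / (0.108 − 0.039) = £23,478.2609
Discount to today: PV = £23,478.2609 / (1 + 0.108)^4 = £23,478.2609 / 1.507159 = £15,577.83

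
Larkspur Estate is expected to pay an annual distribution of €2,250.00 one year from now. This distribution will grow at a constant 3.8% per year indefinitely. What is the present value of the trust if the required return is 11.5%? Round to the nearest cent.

Growing perpetuity: P = D₁ / (r − g) = €2,250.0000 / (0.115 − 0.038) = €29,220.78

€29220.78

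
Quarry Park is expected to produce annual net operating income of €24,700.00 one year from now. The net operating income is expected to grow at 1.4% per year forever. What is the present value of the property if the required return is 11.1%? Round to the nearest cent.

Growing perpetuity: P = D₁ / (r − g) = €24,700.0000 / (0.111 − 0.014) = €254,639.18

€254639.18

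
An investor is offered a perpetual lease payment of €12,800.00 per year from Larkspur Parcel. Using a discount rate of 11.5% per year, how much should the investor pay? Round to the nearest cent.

Level perpetuity: PV = C / r = €12,800.00 / 0.115 = €111,304.35

€111304.35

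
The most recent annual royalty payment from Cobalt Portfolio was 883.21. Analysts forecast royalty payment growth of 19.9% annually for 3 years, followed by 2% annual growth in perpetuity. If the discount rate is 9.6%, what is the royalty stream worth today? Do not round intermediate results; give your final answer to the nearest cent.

18699.03

D_1 = 1058.96879
D_2 = 1269.70358
D_3 = 1522.37459
Terminal value at year 3: TV = D_3×(1+g_2)/(r−g_2) = 1552.82208/0.076 = 20431.86952
P_0 = D_1/(1+r)^1 + D_2/(1+r)^2 + D_3/(1+r)^3 + TV/(1+r)^3
    = 966.21240 + 1057.01521 + 1156.35149 + 15519.45421 = 18699.03331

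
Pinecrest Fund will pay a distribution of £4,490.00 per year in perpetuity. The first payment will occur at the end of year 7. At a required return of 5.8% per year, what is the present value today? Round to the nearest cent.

£55195.59

Value at end of year 6: C / r = £4,490.00 / 0.058 = £77,413.7931
Discount to today: PV = £77,413.7931 / (1 + 0.058)^6 = £77,413.7931 / 1.402536 = £55,195.59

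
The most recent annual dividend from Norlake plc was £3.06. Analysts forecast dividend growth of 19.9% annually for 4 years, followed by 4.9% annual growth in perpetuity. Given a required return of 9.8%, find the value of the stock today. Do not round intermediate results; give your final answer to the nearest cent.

D_1 = 3.66894
D_2 = 4.39906
D_3 = 5.27447
D_4 = 6.32409
Terminal value at year 4: TV = D_4×(1+g_2)/(r−g_2) = 6.63397/0.049 = 135.38719
P_0 = D_1/(1+r)^1 + D_2/(1+r)^2 + D_3/(1+r)^3 + D_4/(1+r)^4 + TV/(1+r)^4
    = 3.34148 + 3.64884 + 3.98448 + 4.35100 + 93.14686 = 108.47266

£108.47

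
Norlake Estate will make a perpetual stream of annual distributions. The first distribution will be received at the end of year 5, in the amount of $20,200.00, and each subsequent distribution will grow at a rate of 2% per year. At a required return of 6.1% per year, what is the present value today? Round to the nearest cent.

$388781.85

Value at end of year 4: C₁ / (r − g) = $20,200.00 / (0.061 − 0.02) = $492,682.9268
Discount to today: PV = $492,682.9268 / (1 + 0.061)^4 = $492,682.9268 / 1.267248 = $388,781.85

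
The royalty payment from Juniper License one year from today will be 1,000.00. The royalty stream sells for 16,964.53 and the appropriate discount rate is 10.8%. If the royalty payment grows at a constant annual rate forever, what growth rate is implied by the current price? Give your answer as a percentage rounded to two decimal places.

P = D₁/(r−g) ⇒ g = r − D₁/P = 0.108 − 1,000.00/16,964.53 = 0.049053

4.91%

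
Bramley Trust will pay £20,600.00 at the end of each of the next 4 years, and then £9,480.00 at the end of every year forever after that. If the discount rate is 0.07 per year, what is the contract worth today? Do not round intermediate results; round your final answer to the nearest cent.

PV of 4-year annuity: £20,600.00 × [1 − (1+0.07)^−4] / 0.07 = 69776.55188
Perpetuity value at year 4: £9,480.00 / 0.07 = 135428.57143
PV of perpetuity: 135428.57143 / (1+0.07)^4 = 103317.80872
Total PV = 69776.55188 + 103317.80872 = 173094.36060

£173094.36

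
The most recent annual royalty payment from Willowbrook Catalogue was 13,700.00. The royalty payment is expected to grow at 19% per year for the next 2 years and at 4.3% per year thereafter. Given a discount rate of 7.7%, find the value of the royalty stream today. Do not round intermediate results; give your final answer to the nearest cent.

D_1 = 16303.00000
D_2 = 19400.57000
Terminal value at year 2: TV = D_2×(1+g_2)/(r−g_2) = 20234.79451/0.034 = 595141.01500
P_0 = D_1/(1+r)^1 + D_2/(1+r)^2 + TV/(1+r)^2
    = 15137.41876 + 16725.65304 + 513084.00342 = 544947.07521

544947.08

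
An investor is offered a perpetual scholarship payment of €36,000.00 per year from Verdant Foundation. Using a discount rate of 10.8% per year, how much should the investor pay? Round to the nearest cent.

Level perpetuity: PV = C / r = €36,000.00 / 0.108 = €333,333.33

€333333.33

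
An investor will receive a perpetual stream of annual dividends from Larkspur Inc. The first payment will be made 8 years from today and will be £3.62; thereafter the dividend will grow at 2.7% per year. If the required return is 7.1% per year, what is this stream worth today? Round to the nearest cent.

Value at end of year 7: C₁ / (r − g) = £3.62 / (0.071 − 0.027) = £82.2727
Discount to today: PV = £82.2727 / (1 + 0.071)^7 = £82.2727 / 1.616316 = £50.90

£50.90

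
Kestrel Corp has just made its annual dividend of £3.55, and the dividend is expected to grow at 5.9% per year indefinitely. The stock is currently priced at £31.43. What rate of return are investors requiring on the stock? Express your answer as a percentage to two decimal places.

17.86%

D₁ = £3.55 × 1.059 = £3.7595
P = D₁/(r − g) ⇒ r = D₁/P + g = £3.7595/£31.43 + 0.059 = 0.119613 + 0.059 = 0.178613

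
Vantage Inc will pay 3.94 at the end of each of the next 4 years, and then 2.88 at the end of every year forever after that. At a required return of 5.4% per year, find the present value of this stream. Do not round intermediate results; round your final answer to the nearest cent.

PV of 4-year annuity: 3.94 × [1 − (1+0.054)^−4] / 0.054 = 13.84220
Perpetuity value at year 4: 2.88 / 0.054 = 53.33333
PV of perpetuity: 53.33333 / (1+0.054)^4 = 43.21518
Total PV = 13.84220 + 43.21518 = 57.05738

57.06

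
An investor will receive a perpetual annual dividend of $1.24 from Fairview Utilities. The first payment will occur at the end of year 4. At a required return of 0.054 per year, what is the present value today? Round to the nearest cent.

$19.61

Value at end of year 3: C / r = $1.24 / 0.054 = $22.9630
Discount to today: PV = $22.9630 / (1 + 0.054)^3 = $22.9630 / 1.170905 = $19.61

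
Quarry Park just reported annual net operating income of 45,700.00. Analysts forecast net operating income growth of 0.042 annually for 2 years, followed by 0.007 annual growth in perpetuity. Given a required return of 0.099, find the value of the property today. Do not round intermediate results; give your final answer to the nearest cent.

534086.32

D_1 = 47619.40000
D_2 = 49619.41480
Terminal value at year 2: TV = D_2×(1+g_2)/(r−g_2) = 49966.75070/0.092 = 543116.85547
P_0 = D_1/(1+r)^1 + D_2/(1+r)^2 + TV/(1+r)^2
    = 43329.75432 + 41082.44222 + 449674.12303 = 534086.31958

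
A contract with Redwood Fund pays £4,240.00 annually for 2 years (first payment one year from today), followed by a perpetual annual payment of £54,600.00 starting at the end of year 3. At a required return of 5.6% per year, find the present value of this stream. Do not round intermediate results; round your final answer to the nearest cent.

£882150.20

PV of 2-year annuity: £4,240.00 × [1 − (1+0.056)^−2] / 0.056 = 7817.37833
Perpetuity value at year 2: £54,600.00 / 0.056 = 975000.00000
PV of perpetuity: 975000.00000 / (1+0.056)^2 = 874332.81680
Total PV = 7817.37833 + 874332.81680 = 882150.19513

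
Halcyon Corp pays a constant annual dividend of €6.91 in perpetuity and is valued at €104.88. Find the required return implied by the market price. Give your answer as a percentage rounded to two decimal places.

P = C/r ⇒ r = C/P = €6.91/€104.88 = 0.065885

6.59%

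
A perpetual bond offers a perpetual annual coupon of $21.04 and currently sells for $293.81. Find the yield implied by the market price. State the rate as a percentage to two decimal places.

7.16%

P = C/r ⇒ r = C/P = $21.04/$293.81 = 0.071611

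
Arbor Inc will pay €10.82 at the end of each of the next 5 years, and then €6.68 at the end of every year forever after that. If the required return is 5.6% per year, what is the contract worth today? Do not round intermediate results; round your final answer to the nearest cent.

PV of 5-year annuity: €10.82 × [1 − (1+0.056)^−5] / 0.056 = 46.07805
Perpetuity value at year 5: €6.68 / 0.056 = 119.28571
PV of perpetuity: 119.28571 / (1+0.056)^5 = 90.83827
Total PV = 46.07805 + 90.83827 = 136.91632

€136.92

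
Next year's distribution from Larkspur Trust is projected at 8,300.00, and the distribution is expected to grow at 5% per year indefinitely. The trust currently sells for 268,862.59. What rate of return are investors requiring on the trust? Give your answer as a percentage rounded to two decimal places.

8.09%

P = D₁/(r − g) ⇒ r = D₁/P + g = 8,300.0000/268,862.59 + 0.05 = 0.030871 + 0.05 = 0.080871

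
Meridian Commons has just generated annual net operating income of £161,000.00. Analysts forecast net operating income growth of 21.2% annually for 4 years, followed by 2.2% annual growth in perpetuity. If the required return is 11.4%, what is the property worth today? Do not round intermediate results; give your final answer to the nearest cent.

D_1 = 195132.00000
D_2 = 236499.98400
D_3 = 286637.98061
D_4 = 347405.23250
Terminal value at year 4: TV = D_4×(1+g_2)/(r−g_2) = 355048.14761/0.092 = 3859218.99578
P_0 = D_1/(1+r)^1 + D_2/(1+r)^2 + D_3/(1+r)^3 + D_4/(1+r)^4 + TV/(1+r)^4
    = 175163.37522 + 190572.72062 + 207337.64577 + 225577.40276 + 2505870.71331 = 3304521.85769

£3304521.86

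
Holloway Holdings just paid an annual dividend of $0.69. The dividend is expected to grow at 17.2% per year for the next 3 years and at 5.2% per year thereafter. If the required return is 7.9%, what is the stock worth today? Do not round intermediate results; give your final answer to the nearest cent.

D_1 = 0.80868
D_2 = 0.94777
D_3 = 1.11079
Terminal value at year 3: TV = D_3×(1+g_2)/(r−g_2) = 1.16855/0.027 = 43.27967
P_0 = D_1/(1+r)^1 + D_2/(1+r)^2 + D_3/(1+r)^3 + TV/(1+r)^3
    = 0.74947 + 0.81407 + 0.88423 + 34.45241 = 36.90018

$36.90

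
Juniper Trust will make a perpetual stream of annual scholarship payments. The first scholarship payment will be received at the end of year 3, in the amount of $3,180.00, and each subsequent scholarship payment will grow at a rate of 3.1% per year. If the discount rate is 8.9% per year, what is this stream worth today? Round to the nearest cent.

Value at end of year 2: C₁ / (r − g) = $3,180.00 / (0.089 − 0.031) = $54,827.5862
Discount to today: PV = $54,827.5862 / (1 + 0.089)^2 = $54,827.5862 / 1.185921 = $46,232.07

$46232.07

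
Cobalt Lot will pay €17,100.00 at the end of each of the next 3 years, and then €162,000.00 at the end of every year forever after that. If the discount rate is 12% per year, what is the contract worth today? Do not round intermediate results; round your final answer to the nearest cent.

PV of 3-year annuity: €17,100.00 × [1 − (1+0.12)^−3] / 0.12 = 41071.31469
Perpetuity value at year 3: €162,000.00 / 0.12 = 1350000.00000
PV of perpetuity: 1350000.00000 / (1+0.12)^3 = 960903.33455
Total PV = 41071.31469 + 960903.33455 = 1001974.64923

€1001974.65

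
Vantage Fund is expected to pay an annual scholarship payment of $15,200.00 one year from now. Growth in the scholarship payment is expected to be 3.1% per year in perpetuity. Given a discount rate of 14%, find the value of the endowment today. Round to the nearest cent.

$139449.54

Growing perpetuity: P = D₁ / (r − g) = $15,200.0000 / (0.14 − 0.031) = $139,449.54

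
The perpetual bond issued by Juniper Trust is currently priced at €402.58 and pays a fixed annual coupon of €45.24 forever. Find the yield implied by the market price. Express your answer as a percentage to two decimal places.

11.24%

P = C/r ⇒ r = C/P = €45.24/€402.58 = 0.112375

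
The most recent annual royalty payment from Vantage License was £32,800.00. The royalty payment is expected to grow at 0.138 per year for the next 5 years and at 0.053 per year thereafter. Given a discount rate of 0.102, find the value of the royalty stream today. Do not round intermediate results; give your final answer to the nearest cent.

D_1 = 37326.40000
D_2 = 42477.44320
D_3 = 48339.33036
D_4 = 55010.15795
D_5 = 62601.55975
Terminal value at year 5: TV = D_5×(1+g_2)/(r−g_2) = 65919.44242/0.049 = 1345294.74317
P_0 = D_1/(1+r)^1 + D_2/(1+r)^2 + D_3/(1+r)^3 + D_4/(1+r)^4 + D_5/(1+r)^5 + TV/(1+r)^5
    = 33871.50635 + 34978.01654 + 36120.67407 + 37300.65979 + 38519.19314 + 827769.59958 = 1008559.64947

£1008559.65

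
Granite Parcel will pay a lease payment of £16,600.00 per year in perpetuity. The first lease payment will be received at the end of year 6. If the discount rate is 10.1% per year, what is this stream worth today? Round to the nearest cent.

Value at end of year 5: C / r = £16,600.00 / 0.101 = £164,356.4356
Discount to today: PV = £164,356.4356 / (1 + 0.101)^5 = £164,356.4356 / 1.617844 = £101,589.80

£101589.80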